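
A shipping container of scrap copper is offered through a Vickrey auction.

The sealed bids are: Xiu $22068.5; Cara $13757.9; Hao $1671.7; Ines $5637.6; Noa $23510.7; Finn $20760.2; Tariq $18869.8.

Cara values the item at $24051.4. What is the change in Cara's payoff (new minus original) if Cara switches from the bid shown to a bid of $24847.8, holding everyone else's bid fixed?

The highest bid among the other bidders is $23510.7; Cara's bid doesn't change that.
Original bid $13757.9: Cara is not highest (top rival bid is $23510.7); payoff $0.
Alternative bid $24847.8: Cara is highest, pays the top rival bid $23510.7; payoff $24051.4 − $23510.7 = $540.7.
Change in payoff = $540.7 − ($0) = $540.7.

$540.7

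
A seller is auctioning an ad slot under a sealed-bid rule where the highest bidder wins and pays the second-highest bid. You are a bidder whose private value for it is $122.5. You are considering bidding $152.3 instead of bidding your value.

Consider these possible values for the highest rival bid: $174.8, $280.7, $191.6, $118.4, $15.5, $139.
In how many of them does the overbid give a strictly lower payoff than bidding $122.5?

1

The deviation hurts exactly when the highest competing bid lies strictly between $122.5 and $152.3 — overbidding then wins at a price above your value.
$174.8: above both → same outcome either way.
$280.7: above both → same outcome either way.
$191.6: above both → same outcome either way.
$118.4: below both → same outcome either way.
$15.5: below both → same outcome either way.
$139: inside the interval → strictly worse (loss $16.5).
Count: 1.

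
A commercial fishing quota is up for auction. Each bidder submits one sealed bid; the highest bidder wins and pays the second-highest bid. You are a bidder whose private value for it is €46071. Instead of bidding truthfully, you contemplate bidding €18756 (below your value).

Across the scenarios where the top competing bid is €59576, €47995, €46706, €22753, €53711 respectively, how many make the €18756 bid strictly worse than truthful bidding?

The deviation hurts exactly when the highest competing bid lies strictly between €18756 and €46071 — underbidding then forfeits a profitable win.
€59576: above both → same outcome either way.
€47995: above both → same outcome either way.
€46706: above both → same outcome either way.
€22753: inside the interval → strictly worse (loss €23318).
€53711: above both → same outcome either way.
Count: 1.

1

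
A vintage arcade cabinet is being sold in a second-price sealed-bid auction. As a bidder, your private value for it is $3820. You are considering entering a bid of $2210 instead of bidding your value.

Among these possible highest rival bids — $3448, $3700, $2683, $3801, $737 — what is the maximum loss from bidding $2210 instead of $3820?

$3448: truthful gives $372, deviation gives $0 → loss $372.
$3700: truthful gives $120, deviation gives $0 → loss $120.
$2683: truthful gives $1137, deviation gives $0 → loss $1137.
$3801: truthful gives $19, deviation gives $0 → loss $19.
$737: same outcome either way → loss $0.
Maximum loss: $1137.

$1137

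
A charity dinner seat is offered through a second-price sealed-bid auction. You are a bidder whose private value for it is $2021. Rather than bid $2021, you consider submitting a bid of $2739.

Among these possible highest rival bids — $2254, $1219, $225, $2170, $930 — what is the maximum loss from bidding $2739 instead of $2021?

$233

$2254: truthful gives $0, deviation gives −$233 → loss $233.
$1219: same outcome either way → loss $0.
$225: same outcome either way → loss $0.
$2170: truthful gives $0, deviation gives −$149 → loss $149.
$930: same outcome either way → loss $0.
Maximum loss: $233.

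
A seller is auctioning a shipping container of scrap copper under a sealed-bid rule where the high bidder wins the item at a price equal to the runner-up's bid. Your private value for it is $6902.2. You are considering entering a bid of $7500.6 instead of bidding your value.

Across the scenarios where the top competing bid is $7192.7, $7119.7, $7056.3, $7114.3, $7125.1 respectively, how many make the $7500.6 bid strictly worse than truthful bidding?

5

The deviation hurts exactly when the highest competing bid lies strictly between $6902.2 and $7500.6 — overbidding then wins at a price above your value.
$7192.7: inside the interval → strictly worse (loss $290.5).
$7119.7: inside the interval → strictly worse (loss $217.5).
$7056.3: inside the interval → strictly worse (loss $154.1).
$7114.3: inside the interval → strictly worse (loss $212.1).
$7125.1: inside the interval → strictly worse (loss $222.9).
Count: 5.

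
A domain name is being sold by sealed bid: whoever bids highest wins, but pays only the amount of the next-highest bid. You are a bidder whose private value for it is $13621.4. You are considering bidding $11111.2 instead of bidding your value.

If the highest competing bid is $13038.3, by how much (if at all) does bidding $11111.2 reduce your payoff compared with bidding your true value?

$583.1

Bidding your value $13621.4: you win (since $13621.4 > $13038.3) and pay $13038.3. Payoff $583.1.
Bidding $11111.2: you lose. Payoff $0.
The competing bid $13038.3 lies between your shaded bid and your value, so underbidding forfeits an item you could have won at a profitable price.
Loss from deviating = $583.1 − ($0) = $583.1.
Truthful bidding weakly dominates here: raising your bid can only win items priced above your value, and lowering it can only forfeit items priced below.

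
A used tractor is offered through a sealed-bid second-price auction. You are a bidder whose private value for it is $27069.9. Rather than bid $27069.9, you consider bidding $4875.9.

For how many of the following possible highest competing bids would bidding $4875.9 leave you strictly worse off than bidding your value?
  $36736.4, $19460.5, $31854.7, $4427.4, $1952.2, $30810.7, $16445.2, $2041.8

The deviation hurts exactly when the highest competing bid lies strictly between $4875.9 and $27069.9 — underbidding then forfeits a profitable win.
$36736.4: above both → same outcome either way.
$19460.5: inside the interval → strictly worse (loss $7609.4).
$31854.7: above both → same outcome either way.
$4427.4: below both → same outcome either way.
$1952.2: below both → same outcome either way.
$30810.7: above both → same outcome either way.
$16445.2: inside the interval → strictly worse (loss $10624.7).
$2041.8: below both → same outcome either way.
Count: 2.

2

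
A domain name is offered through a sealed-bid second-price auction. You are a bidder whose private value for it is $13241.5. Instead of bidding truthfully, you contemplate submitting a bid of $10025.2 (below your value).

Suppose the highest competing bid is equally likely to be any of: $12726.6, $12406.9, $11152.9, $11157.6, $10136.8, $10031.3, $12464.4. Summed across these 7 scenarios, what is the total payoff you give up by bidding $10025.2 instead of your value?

The deviation costs you only when the competing bid falls strictly between $10025.2 and $13241.5; elsewhere both bids give the same outcome.
$12726.6: truthful payoff $514.9, deviation payoff $0 → loss $514.9.
$12406.9: truthful payoff $834.6, deviation payoff $0 → loss $834.6.
$11152.9: truthful payoff $2088.6, deviation payoff $0 → loss $2088.6.
$11157.6: truthful payoff $2083.9, deviation payoff $0 → loss $2083.9.
$10136.8: truthful payoff $3104.7, deviation payoff $0 → loss $3104.7.
$10031.3: truthful payoff $3210.2, deviation payoff $0 → loss $3210.2.
$12464.4: truthful payoff $777.1, deviation payoff $0 → loss $777.1.
Total loss = $514.9 + $834.6 + $2088.6 + $2083.9 + $3104.7 + $3210.2 + $777.1 = $12614.
Because the price is fixed by the runner-up's bid, deviating from your value can only change a good outcome into a bad one — never the reverse.

$12614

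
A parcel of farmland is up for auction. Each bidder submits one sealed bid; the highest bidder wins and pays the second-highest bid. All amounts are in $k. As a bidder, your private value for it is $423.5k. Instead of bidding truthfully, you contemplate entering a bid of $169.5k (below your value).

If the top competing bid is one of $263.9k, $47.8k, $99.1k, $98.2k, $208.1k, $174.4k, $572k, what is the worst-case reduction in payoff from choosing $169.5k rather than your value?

$249.1k

$263.9k: truthful gives $159.6k, deviation gives $0k → loss $159.6k.
$47.8k: same outcome either way → loss $0k.
$99.1k: same outcome either way → loss $0k.
$98.2k: same outcome either way → loss $0k.
$208.1k: truthful gives $215.4k, deviation gives $0k → loss $215.4k.
$174.4k: truthful gives $249.1k, deviation gives $0k → loss $249.1k.
$572k: same outcome either way → loss $0k.
Maximum loss: $249.1k.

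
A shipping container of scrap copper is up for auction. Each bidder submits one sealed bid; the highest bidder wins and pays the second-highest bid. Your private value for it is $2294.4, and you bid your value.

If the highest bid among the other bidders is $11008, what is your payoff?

$0

Your bid $2294.4 is below the highest competing bid $11008, so you lose.
A losing bidder pays nothing and receives nothing: payoff = $0.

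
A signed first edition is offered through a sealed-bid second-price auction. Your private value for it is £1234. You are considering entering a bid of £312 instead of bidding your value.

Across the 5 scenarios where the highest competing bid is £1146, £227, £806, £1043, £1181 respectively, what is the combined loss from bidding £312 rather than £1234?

£760

The deviation costs you only when the competing bid falls strictly between £312 and £1234; elsewhere both bids give the same outcome.
£1146: truthful payoff £88, deviation payoff £0 → loss £88.
£227: outcomes coincide → loss £0.
£806: truthful payoff £428, deviation payoff £0 → loss £428.
£1043: truthful payoff £191, deviation payoff £0 → loss £191.
£1181: truthful payoff £53, deviation payoff £0 → loss £53.
Total loss = £88 + £428 + £191 + £53 = £760.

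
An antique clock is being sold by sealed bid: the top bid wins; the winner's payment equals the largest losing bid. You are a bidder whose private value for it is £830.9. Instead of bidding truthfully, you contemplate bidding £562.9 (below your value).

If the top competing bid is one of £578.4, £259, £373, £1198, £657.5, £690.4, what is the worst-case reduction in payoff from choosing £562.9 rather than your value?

£578.4: truthful gives £252.5, deviation gives £0 → loss £252.5.
£259: same outcome either way → loss £0.
£373: same outcome either way → loss £0.
£1198: same outcome either way → loss £0.
£657.5: truthful gives £173.4, deviation gives £0 → loss £173.4.
£690.4: truthful gives £140.5, deviation gives £0 → loss £140.5.
Maximum loss: £252.5.

£252.5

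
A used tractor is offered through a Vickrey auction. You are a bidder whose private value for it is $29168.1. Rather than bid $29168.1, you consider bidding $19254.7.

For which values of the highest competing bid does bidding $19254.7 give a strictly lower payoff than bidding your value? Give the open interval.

($19254.7, $29168.1)

If the competing bid is below $19254.7, both bids win at the same price — no difference.
If it is above $29168.1, both bids lose — no difference.
If it lies strictly between $19254.7 and $29168.1, bidding your value wins at a price below your value (positive payoff) while bidding $19254.7 loses (payoff 0).
So the deviation strictly hurts on the open interval ($19254.7, $29168.1).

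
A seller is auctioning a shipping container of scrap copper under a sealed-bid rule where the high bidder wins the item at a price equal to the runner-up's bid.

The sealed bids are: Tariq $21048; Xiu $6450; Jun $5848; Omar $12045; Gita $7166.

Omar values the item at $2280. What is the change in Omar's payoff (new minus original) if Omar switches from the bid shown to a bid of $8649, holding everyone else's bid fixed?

$0

The highest bid among the other bidders is $21048; Omar's bid doesn't change that.
Original bid $12045: Omar is not highest (top rival bid is $21048); payoff $0.
Alternative bid $8649: Omar is not highest (top rival bid is $21048); payoff $0.
Change in payoff = $0 − ($0) = $0.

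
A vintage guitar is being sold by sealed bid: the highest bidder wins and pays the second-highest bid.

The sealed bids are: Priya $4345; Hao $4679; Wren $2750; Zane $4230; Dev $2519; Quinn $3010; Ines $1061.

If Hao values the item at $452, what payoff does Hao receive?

Highest bid: Hao at $4679, so Hao wins.
Second-highest bid: Priya at $4345 — that is the price the winner pays.
Hao's payoff = value − price = $452 − $4345 = −$3893.

−$3893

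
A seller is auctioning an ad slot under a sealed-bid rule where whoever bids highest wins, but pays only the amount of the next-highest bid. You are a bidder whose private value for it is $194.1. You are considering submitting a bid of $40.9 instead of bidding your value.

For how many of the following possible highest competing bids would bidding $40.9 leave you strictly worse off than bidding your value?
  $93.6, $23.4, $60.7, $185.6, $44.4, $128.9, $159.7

6

The deviation hurts exactly when the highest competing bid lies strictly between $40.9 and $194.1 — underbidding then forfeits a profitable win.
$93.6: inside the interval → strictly worse (loss $100.5).
$23.4: below both → same outcome either way.
$60.7: inside the interval → strictly worse (loss $133.4).
$185.6: inside the interval → strictly worse (loss $8.5).
$44.4: inside the interval → strictly worse (loss $149.7).
$128.9: inside the interval → strictly worse (loss $65.2).
$159.7: inside the interval → strictly worse (loss $34.4).
Count: 6.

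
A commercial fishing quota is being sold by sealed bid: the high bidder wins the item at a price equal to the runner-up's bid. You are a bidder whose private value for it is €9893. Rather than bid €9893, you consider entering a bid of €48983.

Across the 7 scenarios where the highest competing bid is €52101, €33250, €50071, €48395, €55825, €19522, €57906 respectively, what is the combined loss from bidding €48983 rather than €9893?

The deviation costs you only when the competing bid falls strictly between €9893 and €48983; elsewhere both bids give the same outcome.
€52101: outcomes coincide → loss €0.
€33250: truthful payoff €0, deviation payoff −€23357 → loss €23357.
€50071: outcomes coincide → loss €0.
€48395: truthful payoff €0, deviation payoff −€38502 → loss €38502.
€55825: outcomes coincide → loss €0.
€19522: truthful payoff €0, deviation payoff −€9629 → loss €9629.
€57906: outcomes coincide → loss €0.
Total loss = €23357 + €38502 + €9629 = €71488.
Because the price is fixed by the runner-up's bid, deviating from your value can only change a good outcome into a bad one — never the reverse.

€71488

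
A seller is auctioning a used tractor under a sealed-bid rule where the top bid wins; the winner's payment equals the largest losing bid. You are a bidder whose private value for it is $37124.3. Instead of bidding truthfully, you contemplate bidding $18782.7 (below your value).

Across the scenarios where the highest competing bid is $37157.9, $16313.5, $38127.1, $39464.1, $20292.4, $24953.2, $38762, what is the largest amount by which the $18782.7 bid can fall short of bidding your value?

$16831.9

$37157.9: same outcome either way → loss $0.
$16313.5: same outcome either way → loss $0.
$38127.1: same outcome either way → loss $0.
$39464.1: same outcome either way → loss $0.
$20292.4: truthful gives $16831.9, deviation gives $0 → loss $16831.9.
$24953.2: truthful gives $12171.1, deviation gives $0 → loss $12171.1.
$38762: same outcome either way → loss $0.
Maximum loss: $16831.9.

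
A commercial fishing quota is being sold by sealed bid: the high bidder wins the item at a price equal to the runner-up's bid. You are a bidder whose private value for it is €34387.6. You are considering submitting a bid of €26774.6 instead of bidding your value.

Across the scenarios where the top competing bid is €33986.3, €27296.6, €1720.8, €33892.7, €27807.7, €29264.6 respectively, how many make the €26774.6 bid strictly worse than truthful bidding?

5

The deviation hurts exactly when the highest competing bid lies strictly between €26774.6 and €34387.6 — underbidding then forfeits a profitable win.
€33986.3: inside the interval → strictly worse (loss €401.3).
€27296.6: inside the interval → strictly worse (loss €7091).
€1720.8: below both → same outcome either way.
€33892.7: inside the interval → strictly worse (loss €494.9).
€27807.7: inside the interval → strictly worse (loss €6579.9).
€29264.6: inside the interval → strictly worse (loss €5123).
Count: 5.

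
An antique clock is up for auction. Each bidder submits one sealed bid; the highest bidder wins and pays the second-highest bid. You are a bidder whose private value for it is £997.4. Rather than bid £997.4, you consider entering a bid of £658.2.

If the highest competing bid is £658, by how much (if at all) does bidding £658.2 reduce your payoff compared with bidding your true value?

£0

Bidding your value £997.4: you win (since £997.4 > £658) and pay £658. Payoff £339.4.
Bidding £658.2: you win and pay £658. Payoff £997.4 − £658 = £339.4.
Difference = £339.4 − £339.4 = £0; both bids lead to the same outcome because the competing bid is below both your value and your alternative bid.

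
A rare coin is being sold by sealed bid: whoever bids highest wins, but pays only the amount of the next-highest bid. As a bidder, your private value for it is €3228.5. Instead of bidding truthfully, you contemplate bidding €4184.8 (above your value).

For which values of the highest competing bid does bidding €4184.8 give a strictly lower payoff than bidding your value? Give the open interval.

If the competing bid is below €3228.5, both bids win at the same price — no difference.
If it is above €4184.8, both bids lose — no difference.
If it lies strictly between €3228.5 and €4184.8, bidding your value loses (payoff 0) while bidding €4184.8 wins at a price above your value (payoff negative).
So the deviation strictly hurts on the open interval (€3228.5, €4184.8).
In a second-price auction your bid sets only whether you win, not what you pay, so bidding your true value is weakly dominant.

(€3228.5, €4184.8)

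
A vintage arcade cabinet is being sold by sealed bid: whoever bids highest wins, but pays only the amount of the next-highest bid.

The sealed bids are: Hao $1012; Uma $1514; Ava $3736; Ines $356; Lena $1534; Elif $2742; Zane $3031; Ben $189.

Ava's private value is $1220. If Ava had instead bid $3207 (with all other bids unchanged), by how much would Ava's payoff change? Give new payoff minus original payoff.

The highest bid among the other bidders is $3031; Ava's bid doesn't change that.
Original bid $3736: Ava is highest, pays the top rival bid $3031; payoff $1220 − $3031 = −$1811.
Alternative bid $3207: Ava is highest, pays the top rival bid $3031; payoff $1220 − $3031 = −$1811.
Change in payoff = −$1811 − (−$1811) = $0.

$0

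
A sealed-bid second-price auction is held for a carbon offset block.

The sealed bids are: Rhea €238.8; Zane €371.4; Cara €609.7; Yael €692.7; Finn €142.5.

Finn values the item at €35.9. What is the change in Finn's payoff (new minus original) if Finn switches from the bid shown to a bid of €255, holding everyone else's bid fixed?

€0

The highest bid among the other bidders is €692.7; Finn's bid doesn't change that.
Original bid €142.5: Finn is not highest (top rival bid is €692.7); payoff €0.
Alternative bid €255: Finn is not highest (top rival bid is €692.7); payoff €0.
Change in payoff = €0 − (€0) = €0.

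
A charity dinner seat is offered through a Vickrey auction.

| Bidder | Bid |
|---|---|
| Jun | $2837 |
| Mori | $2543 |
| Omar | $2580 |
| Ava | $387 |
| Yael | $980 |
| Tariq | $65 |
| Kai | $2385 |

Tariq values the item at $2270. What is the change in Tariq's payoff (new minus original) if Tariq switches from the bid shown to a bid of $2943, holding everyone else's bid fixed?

−$567

The highest bid among the other bidders is $2837; Tariq's bid doesn't change that.
Original bid $65: Tariq is not highest (top rival bid is $2837); payoff $0.
Alternative bid $2943: Tariq is highest, pays the top rival bid $2837; payoff $2270 − $2837 = −$567.
Change in payoff = −$567 − ($0) = −$567.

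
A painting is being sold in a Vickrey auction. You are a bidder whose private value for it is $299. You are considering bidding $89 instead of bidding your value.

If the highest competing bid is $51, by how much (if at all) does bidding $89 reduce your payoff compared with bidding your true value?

Bidding your value $299: you win (since $299 > $51) and pay $51. Payoff $248.
Bidding $89: you win and pay $51. Payoff $299 − $51 = $248.
Difference = $248 − $248 = $0; both bids lead to the same outcome because the competing bid is below both your value and your alternative bid.
Because the price is fixed by the runner-up's bid, deviating from your value can only change a good outcome into a bad one — never the reverse.

$0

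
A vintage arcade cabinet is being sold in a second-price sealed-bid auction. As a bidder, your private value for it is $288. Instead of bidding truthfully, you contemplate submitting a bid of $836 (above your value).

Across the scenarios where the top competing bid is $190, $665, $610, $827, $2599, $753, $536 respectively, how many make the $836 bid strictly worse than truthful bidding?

5

The deviation hurts exactly when the highest competing bid lies strictly between $288 and $836 — overbidding then wins at a price above your value.
$190: below both → same outcome either way.
$665: inside the interval → strictly worse (loss $377).
$610: inside the interval → strictly worse (loss $322).
$827: inside the interval → strictly worse (loss $539).
$2599: above both → same outcome either way.
$753: inside the interval → strictly worse (loss $465).
$536: inside the interval → strictly worse (loss $248).
Count: 5.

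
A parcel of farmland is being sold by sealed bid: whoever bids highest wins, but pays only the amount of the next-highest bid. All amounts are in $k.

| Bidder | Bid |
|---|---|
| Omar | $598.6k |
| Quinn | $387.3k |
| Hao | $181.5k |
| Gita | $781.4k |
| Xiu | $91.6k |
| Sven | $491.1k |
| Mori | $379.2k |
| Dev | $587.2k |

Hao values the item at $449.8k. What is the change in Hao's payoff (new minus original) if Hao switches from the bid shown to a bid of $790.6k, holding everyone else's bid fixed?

−$331.6k

The highest bid among the other bidders is $781.4k; Hao's bid doesn't change that.
Original bid $181.5k: Hao is not highest (top rival bid is $781.4k); payoff $0k.
Alternative bid $790.6k: Hao is highest, pays the top rival bid $781.4k; payoff $449.8k − $781.4k = −$331.6k.
Change in payoff = −$331.6k − ($0k) = −$331.6k.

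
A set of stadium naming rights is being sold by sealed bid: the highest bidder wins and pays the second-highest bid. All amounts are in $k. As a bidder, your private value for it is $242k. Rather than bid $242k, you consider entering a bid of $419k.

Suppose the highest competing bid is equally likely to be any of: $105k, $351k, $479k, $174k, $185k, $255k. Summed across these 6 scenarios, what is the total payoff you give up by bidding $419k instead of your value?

The deviation costs you only when the competing bid falls strictly between $242k and $419k; elsewhere both bids give the same outcome.
$105k: outcomes coincide → loss $0k.
$351k: truthful payoff $0k, deviation payoff −$109k → loss $109k.
$479k: outcomes coincide → loss $0k.
$174k: outcomes coincide → loss $0k.
$185k: outcomes coincide → loss $0k.
$255k: truthful payoff $0k, deviation payoff −$13k → loss $13k.
Total loss = $109k + $13k = $122k.
Because the price is fixed by the runner-up's bid, deviating from your value can only change a good outcome into a bad one — never the reverse.

$122k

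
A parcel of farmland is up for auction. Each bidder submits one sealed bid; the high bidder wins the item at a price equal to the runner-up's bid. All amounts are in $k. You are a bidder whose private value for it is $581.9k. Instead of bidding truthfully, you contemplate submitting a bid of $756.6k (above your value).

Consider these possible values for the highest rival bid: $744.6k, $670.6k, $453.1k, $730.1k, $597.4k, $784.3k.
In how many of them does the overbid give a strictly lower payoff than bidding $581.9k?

4

The deviation hurts exactly when the highest competing bid lies strictly between $581.9k and $756.6k — overbidding then wins at a price above your value.
$744.6k: inside the interval → strictly worse (loss $162.7k).
$670.6k: inside the interval → strictly worse (loss $88.7k).
$453.1k: below both → same outcome either way.
$730.1k: inside the interval → strictly worse (loss $148.2k).
$597.4k: inside the interval → strictly worse (loss $15.5k).
$784.3k: above both → same outcome either way.
Count: 4.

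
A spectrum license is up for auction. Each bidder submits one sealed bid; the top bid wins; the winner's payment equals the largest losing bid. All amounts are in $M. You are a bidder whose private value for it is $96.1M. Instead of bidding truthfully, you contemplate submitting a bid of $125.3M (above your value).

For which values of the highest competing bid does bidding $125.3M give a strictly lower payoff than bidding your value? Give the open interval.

($96.1M, $125.3M)

If the competing bid is below $96.1M, both bids win at the same price — no difference.
If it is above $125.3M, both bids lose — no difference.
If it lies strictly between $96.1M and $125.3M, bidding your value loses (payoff 0) while bidding $125.3M wins at a price above your value (payoff negative).
So the deviation strictly hurts on the open interval ($96.1M, $125.3M).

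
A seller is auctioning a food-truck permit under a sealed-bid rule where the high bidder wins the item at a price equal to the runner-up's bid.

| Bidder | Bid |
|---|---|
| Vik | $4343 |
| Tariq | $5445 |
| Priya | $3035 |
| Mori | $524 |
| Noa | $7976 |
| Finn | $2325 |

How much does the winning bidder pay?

Highest bid: Noa at $7976, so Noa wins.
Second-highest bid: Tariq at $5445 — that is the price the winner pays.

$5445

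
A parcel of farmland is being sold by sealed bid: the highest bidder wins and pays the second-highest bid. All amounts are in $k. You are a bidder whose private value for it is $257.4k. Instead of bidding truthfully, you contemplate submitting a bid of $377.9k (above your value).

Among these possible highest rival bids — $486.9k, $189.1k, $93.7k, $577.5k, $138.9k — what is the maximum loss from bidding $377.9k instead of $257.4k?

$0k

$486.9k: same outcome either way → loss $0k.
$189.1k: same outcome either way → loss $0k.
$93.7k: same outcome either way → loss $0k.
$577.5k: same outcome either way → loss $0k.
$138.9k: same outcome either way → loss $0k.
Maximum loss: $0k.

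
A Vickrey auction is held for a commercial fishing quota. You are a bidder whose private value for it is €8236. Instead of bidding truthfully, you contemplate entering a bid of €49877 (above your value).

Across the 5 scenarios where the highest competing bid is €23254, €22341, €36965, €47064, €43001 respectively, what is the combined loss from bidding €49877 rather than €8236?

€131445

The deviation costs you only when the competing bid falls strictly between €8236 and €49877; elsewhere both bids give the same outcome.
€23254: truthful payoff €0, deviation payoff −€15018 → loss €15018.
€22341: truthful payoff €0, deviation payoff −€14105 → loss €14105.
€36965: truthful payoff €0, deviation payoff −€28729 → loss €28729.
€47064: truthful payoff €0, deviation payoff −€38828 → loss €38828.
€43001: truthful payoff €0, deviation payoff −€34765 → loss €34765.
Total loss = €15018 + €14105 + €28729 + €38828 + €34765 = €131445.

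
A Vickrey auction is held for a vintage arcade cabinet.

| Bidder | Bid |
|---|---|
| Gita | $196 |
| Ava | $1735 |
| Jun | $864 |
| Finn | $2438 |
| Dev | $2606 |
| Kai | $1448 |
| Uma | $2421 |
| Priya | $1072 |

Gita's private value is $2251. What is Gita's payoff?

Highest bid: Dev at $2606, so Dev wins.
Second-highest bid: Finn at $2438 — that is the price the winner pays.
Gita did not win, so Gita pays nothing and receives nothing: payoff $0.

$0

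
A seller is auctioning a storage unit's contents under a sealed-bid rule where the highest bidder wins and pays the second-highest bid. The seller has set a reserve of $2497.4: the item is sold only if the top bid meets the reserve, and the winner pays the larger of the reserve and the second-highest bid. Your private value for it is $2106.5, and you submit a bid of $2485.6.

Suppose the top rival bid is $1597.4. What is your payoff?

$0

Your bid $2485.6 is the highest bid but falls below the reserve $2497.4, so the item goes unsold. Payoff $0.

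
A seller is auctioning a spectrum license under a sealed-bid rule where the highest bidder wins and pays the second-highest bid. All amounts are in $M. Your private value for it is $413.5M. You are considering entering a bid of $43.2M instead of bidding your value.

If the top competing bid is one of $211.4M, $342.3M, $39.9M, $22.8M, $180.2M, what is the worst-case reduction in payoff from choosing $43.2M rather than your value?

$211.4M: truthful gives $202.1M, deviation gives $0M → loss $202.1M.
$342.3M: truthful gives $71.2M, deviation gives $0M → loss $71.2M.
$39.9M: same outcome either way → loss $0M.
$22.8M: same outcome either way → loss $0M.
$180.2M: truthful gives $233.3M, deviation gives $0M → loss $233.3M.
Maximum loss: $233.3M.

$233.3M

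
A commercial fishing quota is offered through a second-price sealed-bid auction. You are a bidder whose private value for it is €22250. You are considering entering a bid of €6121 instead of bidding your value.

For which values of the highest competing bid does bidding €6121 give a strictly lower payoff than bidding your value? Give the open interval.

If the competing bid is below €6121, both bids win at the same price — no difference.
If it is above €22250, both bids lose — no difference.
If it lies strictly between €6121 and €22250, bidding your value wins at a price below your value (positive payoff) while bidding €6121 loses (payoff 0).
So the deviation strictly hurts on the open interval (€6121, €22250).
In a second-price auction your bid sets only whether you win, not what you pay, so bidding your true value is weakly dominant.

(€6121, €22250)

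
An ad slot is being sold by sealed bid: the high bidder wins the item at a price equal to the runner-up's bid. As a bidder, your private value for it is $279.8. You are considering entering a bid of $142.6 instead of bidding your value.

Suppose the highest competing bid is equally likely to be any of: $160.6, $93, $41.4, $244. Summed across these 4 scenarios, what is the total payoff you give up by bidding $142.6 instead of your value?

$155

The deviation costs you only when the competing bid falls strictly between $142.6 and $279.8; elsewhere both bids give the same outcome.
$160.6: truthful payoff $119.2, deviation payoff $0 → loss $119.2.
$93: outcomes coincide → loss $0.
$41.4: outcomes coincide → loss $0.
$244: truthful payoff $35.8, deviation payoff $0 → loss $35.8.
Total loss = $119.2 + $35.8 = $155.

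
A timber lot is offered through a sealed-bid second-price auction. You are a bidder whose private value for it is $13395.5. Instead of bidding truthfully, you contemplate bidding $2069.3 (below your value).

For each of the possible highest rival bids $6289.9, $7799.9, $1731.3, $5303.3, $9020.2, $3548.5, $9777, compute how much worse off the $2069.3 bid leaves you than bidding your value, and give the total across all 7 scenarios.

$38634.2

The deviation costs you only when the competing bid falls strictly between $2069.3 and $13395.5; elsewhere both bids give the same outcome.
$6289.9: truthful payoff $7105.6, deviation payoff $0 → loss $7105.6.
$7799.9: truthful payoff $5595.6, deviation payoff $0 → loss $5595.6.
$1731.3: outcomes coincide → loss $0.
$5303.3: truthful payoff $8092.2, deviation payoff $0 → loss $8092.2.
$9020.2: truthful payoff $4375.3, deviation payoff $0 → loss $4375.3.
$3548.5: truthful payoff $9847, deviation payoff $0 → loss $9847.
$9777: truthful payoff $3618.5, deviation payoff $0 → loss $3618.5.
Total loss = $7105.6 + $5595.6 + $8092.2 + $4375.3 + $9847 + $3618.5 = $38634.2.
Truthful bidding weakly dominates here: raising your bid can only win items priced above your value, and lowering it can only forfeit items priced below.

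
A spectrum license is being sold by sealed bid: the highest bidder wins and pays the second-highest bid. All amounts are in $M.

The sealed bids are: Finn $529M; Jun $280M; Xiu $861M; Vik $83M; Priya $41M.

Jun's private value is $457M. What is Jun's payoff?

$0M

Highest bid: Xiu at $861M, so Xiu wins.
Second-highest bid: Finn at $529M — that is the price the winner pays.
Jun did not win, so Jun pays nothing and receives nothing: payoff $0M.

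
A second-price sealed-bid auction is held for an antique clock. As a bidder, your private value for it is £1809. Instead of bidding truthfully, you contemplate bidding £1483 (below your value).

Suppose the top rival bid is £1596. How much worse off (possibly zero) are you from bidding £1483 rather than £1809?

Bidding your value £1809: you win (since £1809 > £1596) and pay £1596. Payoff £213.
Bidding £1483: you lose. Payoff £0.
The competing bid £1596 lies between your shaded bid and your value, so underbidding forfeits an item you could have won at a profitable price.
Loss from deviating = £213 − (£0) = £213.

£213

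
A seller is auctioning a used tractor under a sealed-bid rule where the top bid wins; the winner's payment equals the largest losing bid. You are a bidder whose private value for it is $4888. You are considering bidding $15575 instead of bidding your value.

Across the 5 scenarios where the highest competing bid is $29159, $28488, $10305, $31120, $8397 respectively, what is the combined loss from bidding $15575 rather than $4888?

The deviation costs you only when the competing bid falls strictly between $4888 and $15575; elsewhere both bids give the same outcome.
$29159: outcomes coincide → loss $0.
$28488: outcomes coincide → loss $0.
$10305: truthful payoff $0, deviation payoff −$5417 → loss $5417.
$31120: outcomes coincide → loss $0.
$8397: truthful payoff $0, deviation payoff −$3509 → loss $3509.
Total loss = $5417 + $3509 = $8926.

$8926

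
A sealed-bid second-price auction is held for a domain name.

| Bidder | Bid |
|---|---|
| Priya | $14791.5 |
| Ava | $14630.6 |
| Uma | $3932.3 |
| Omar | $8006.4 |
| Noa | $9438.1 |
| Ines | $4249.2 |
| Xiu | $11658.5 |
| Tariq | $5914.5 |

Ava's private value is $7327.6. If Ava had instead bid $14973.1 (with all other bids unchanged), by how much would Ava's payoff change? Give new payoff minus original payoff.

The highest bid among the other bidders is $14791.5; Ava's bid doesn't change that.
Original bid $14630.6: Ava is not highest (top rival bid is $14791.5); payoff $0.
Alternative bid $14973.1: Ava is highest, pays the top rival bid $14791.5; payoff $7327.6 − $14791.5 = −$7463.9.
Change in payoff = −$7463.9 − ($0) = −$7463.9.

−$7463.9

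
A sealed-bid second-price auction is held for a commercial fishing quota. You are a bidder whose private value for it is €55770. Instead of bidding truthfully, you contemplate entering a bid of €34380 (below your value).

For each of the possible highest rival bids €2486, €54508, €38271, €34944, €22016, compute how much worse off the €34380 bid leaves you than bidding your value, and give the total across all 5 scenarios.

€39587

The deviation costs you only when the competing bid falls strictly between €34380 and €55770; elsewhere both bids give the same outcome.
€2486: outcomes coincide → loss €0.
€54508: truthful payoff €1262, deviation payoff €0 → loss €1262.
€38271: truthful payoff €17499, deviation payoff €0 → loss €17499.
€34944: truthful payoff €20826, deviation payoff €0 → loss €20826.
€22016: outcomes coincide → loss €0.
Total loss = €1262 + €17499 + €20826 = €39587.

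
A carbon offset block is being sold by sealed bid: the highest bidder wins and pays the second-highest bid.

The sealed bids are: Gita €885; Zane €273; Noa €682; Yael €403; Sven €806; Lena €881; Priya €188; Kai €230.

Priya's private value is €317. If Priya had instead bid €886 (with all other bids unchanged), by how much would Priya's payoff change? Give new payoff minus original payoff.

−€568

The highest bid among the other bidders is €885; Priya's bid doesn't change that.
Original bid €188: Priya is not highest (top rival bid is €885); payoff €0.
Alternative bid €886: Priya is highest, pays the top rival bid €885; payoff €317 − €885 = −€568.
Change in payoff = −€568 − (€0) = −€568.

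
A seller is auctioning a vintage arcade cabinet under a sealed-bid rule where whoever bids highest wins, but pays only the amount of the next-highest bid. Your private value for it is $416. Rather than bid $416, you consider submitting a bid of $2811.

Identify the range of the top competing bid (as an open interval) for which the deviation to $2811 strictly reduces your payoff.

If the competing bid is below $416, both bids win at the same price — no difference.
If it is above $2811, both bids lose — no difference.
If it lies strictly between $416 and $2811, bidding your value loses (payoff 0) while bidding $2811 wins at a price above your value (payoff negative).
So the deviation strictly hurts on the open interval ($416, $2811).

($416, $2811)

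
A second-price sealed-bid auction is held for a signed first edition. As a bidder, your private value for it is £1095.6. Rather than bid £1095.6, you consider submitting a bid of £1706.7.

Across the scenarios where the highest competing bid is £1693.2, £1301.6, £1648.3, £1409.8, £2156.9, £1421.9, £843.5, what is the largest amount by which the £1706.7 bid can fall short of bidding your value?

£1693.2: truthful gives £0, deviation gives −£597.6 → loss £597.6.
£1301.6: truthful gives £0, deviation gives −£206 → loss £206.
£1648.3: truthful gives £0, deviation gives −£552.7 → loss £552.7.
£1409.8: truthful gives £0, deviation gives −£314.2 → loss £314.2.
£2156.9: same outcome either way → loss £0.
£1421.9: truthful gives £0, deviation gives −£326.3 → loss £326.3.
£843.5: same outcome either way → loss £0.
Maximum loss: £597.6.

£597.6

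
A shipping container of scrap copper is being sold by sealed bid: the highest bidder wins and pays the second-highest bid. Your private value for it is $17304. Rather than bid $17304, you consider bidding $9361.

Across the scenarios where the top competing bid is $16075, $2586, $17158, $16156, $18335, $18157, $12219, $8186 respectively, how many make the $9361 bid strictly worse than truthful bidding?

4

The deviation hurts exactly when the highest competing bid lies strictly between $9361 and $17304 — underbidding then forfeits a profitable win.
$16075: inside the interval → strictly worse (loss $1229).
$2586: below both → same outcome either way.
$17158: inside the interval → strictly worse (loss $146).
$16156: inside the interval → strictly worse (loss $1148).
$18335: above both → same outcome either way.
$18157: above both → same outcome either way.
$12219: inside the interval → strictly worse (loss $5085).
$8186: below both → same outcome either way.
Count: 4.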